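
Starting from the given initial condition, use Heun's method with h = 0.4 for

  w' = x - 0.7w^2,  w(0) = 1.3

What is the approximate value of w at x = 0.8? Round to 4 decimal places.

1.0205

Heun: k1 = f(x_n, w_n); k2 = f(x_n + h, w_n + h·k1); w_{n+1} = w_n + (h/2)·(k1 + k2).
x=0.000000, w=1.300000:
  k1 = f(0.000000, 1.300000) = -1.183000
  k2 = f(0.400000, 0.826800) = -0.078519
  w ← 1.300000 + (0.4/2)·(-1.183000 + (-0.078519)) = 1.047696
x=0.400000, w=1.047696:
  k1 = f(0.400000, 1.047696) = -0.368367
  k2 = f(0.800000, 0.900349) = 0.232560
  w ← 1.047696 + (0.4/2)·(-0.368367 + 0.232560) = 1.020535
w(0.8) ≈ 1.0205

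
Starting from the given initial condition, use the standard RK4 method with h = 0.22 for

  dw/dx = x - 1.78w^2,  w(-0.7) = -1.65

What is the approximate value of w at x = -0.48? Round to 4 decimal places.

RK4: k1 = f(x_n, w_n); k2 = f(x_n + h/2, w_n + (h/2)·k1); k3 = f(x_n + h/2, w_n + (h/2)·k2); k4 = f(x_n + h, w_n + h·k3); w_{n+1} = w_n + (h/6)·(k1 + 2k2 + 2k3 + k4).
x=-0.700000, w=-1.650000:
  k1 = f(-0.700000, -1.650000) = -5.546050
  k2 = f(-0.590000, -2.260065) = -9.682055
  k3 = f(-0.590000, -2.715026) = -13.711032
  k4 = f(-0.480000, -4.666427) = -39.240465
  w ← -1.650000 + (0.22/6)·(k1 + 2k2 + 2k3 + k4) = -5.007665
w(-0.48) ≈ -5.0077

-5.0077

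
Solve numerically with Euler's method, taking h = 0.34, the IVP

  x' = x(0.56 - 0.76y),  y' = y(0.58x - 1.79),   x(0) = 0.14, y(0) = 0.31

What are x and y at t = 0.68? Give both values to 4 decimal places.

Euler on (x,y): x_{n+1} = x_n + h·x', y_{n+1} = y_n + h·y'.
0.000000: (0.140000, 0.310000); f=(0.045416, -0.529728) → (0.155441, 0.129892)
0.340000: (0.155441, 0.129892); f=(0.071702, -0.220797) → (0.179820, 0.054822)
(x(0.68), y(0.68)) ≈ (0.1798, 0.0548)

0.1798, 0.0548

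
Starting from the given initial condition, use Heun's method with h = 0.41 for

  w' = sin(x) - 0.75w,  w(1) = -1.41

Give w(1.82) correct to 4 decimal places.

Heun: k1 = f(x_n, w_n); k2 = f(x_n + h, w_n + h·k1); w_{n+1} = w_n + (h/2)·(k1 + k2).
x=1.000000, w=-1.410000:
  k1 = f(1.000000, -1.410000) = 1.898971
  k2 = f(1.410000, -0.631422) = 1.460667
  w ← -1.410000 + (0.41/2)·(1.898971 + 1.460667) = -0.721274
x=1.410000, w=-0.721274:
  k1 = f(1.410000, -0.721274) = 1.528056
  k2 = f(1.820000, -0.094771) = 1.040188
  w ← -0.721274 + (0.41/2)·(1.528056 + 1.040188) = -0.194784
w(1.82) ≈ -0.1948

-0.1948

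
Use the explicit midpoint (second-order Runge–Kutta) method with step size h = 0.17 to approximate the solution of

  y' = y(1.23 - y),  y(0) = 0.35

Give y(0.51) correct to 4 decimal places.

0.5251

Midpoint: k1 = f(s_n, y_n); k2 = f(s_n + h/2, y_n + (h/2)·k1); y_{n+1} = y_n + h·k2.
s=0.000000, y=0.350000:
  k1 = f(0.000000, 0.350000) = 0.308000
  k2 = f(0.085000, 0.376180) = 0.321190
  y ← 0.350000 + 0.17·0.321190 = 0.404602
s=0.170000, y=0.404602:
  k1 = f(0.170000, 0.404602) = 0.333958
  k2 = f(0.255000, 0.432989) = 0.345097
  y ← 0.404602 + 0.17·0.345097 = 0.463269
s=0.340000, y=0.463269:
  k1 = f(0.340000, 0.463269) = 0.355203
  k2 = f(0.425000, 0.493461) = 0.363453
  y ← 0.463269 + 0.17·0.363453 = 0.525056
y(0.51) ≈ 0.5251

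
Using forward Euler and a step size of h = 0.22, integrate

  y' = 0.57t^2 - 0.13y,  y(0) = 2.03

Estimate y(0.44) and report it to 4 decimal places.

Euler: y_{n+1} = y_n + h·f(t_n, y_n).
t=0.000000, y=2.030000: f=-0.263900 → y ← 2.030000 + 0.22·(-0.263900) = 1.971942
t=0.220000, y=1.971942: f=-0.228764 → y ← 1.971942 + 0.22·(-0.228764) = 1.921614
y(0.44) ≈ 1.9216

1.9216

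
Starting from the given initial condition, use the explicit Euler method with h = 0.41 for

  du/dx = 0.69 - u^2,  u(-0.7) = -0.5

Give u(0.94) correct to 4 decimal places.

0.4680

Euler: u_{n+1} = u_n + h·f(x_n, u_n).
x=-0.700000, u=-0.500000: f=0.440000 → u ← -0.500000 + 0.41·0.440000 = -0.319600
x=-0.290000, u=-0.319600: f=0.587856 → u ← -0.319600 + 0.41·0.587856 = -0.078579
x=0.120000, u=-0.078579: f=0.683825 → u ← -0.078579 + 0.41·0.683825 = 0.201789
x=0.530000, u=0.201789: f=0.649281 → u ← 0.201789 + 0.41·0.649281 = 0.467995
u(0.94) ≈ 0.4680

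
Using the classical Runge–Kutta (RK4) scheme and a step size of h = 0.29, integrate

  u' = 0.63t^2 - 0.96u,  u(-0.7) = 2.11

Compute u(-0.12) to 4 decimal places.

RK4: k1 = f(t_n, u_n); k2 = f(t_n + h/2, u_n + (h/2)·k1); k3 = f(t_n + h/2, u_n + (h/2)·k2); k4 = f(t_n + h, u_n + h·k3); u_{n+1} = u_n + (h/6)·(k1 + 2k2 + 2k3 + k4).
t=-0.700000, u=2.110000:
  k1 = f(-0.700000, 2.110000) = -1.716900
  k2 = f(-0.555000, 1.861050) = -1.592552
  k3 = f(-0.555000, 1.879080) = -1.609861
  k4 = f(-0.410000, 1.643140) = -1.471512
  u ← 2.110000 + (0.29/6)·(k1 + 2k2 + 2k3 + k4) = 1.646327
t=-0.410000, u=1.646327:
  k1 = f(-0.410000, 1.646327) = -1.474571
  k2 = f(-0.265000, 1.432514) = -1.330972
  k3 = f(-0.265000, 1.453336) = -1.350961
  k4 = f(-0.120000, 1.254548) = -1.195294
  u ← 1.646327 + (0.29/6)·(k1 + 2k2 + 2k3 + k4) = 1.258030
u(-0.12) ≈ 1.2580

1.2580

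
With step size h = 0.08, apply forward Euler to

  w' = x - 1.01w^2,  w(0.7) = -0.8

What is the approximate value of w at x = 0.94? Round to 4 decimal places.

-0.7654

Euler: w_{n+1} = w_n + h·f(x_n, w_n).
x=0.700000, w=-0.800000: f=0.053600 → w ← -0.800000 + 0.08·0.053600 = -0.795712
x=0.780000, w=-0.795712: f=0.140511 → w ← -0.795712 + 0.08·0.140511 = -0.784471
x=0.860000, w=-0.784471: f=0.238451 → w ← -0.784471 + 0.08·0.238451 = -0.765395
w(0.94) ≈ -0.7654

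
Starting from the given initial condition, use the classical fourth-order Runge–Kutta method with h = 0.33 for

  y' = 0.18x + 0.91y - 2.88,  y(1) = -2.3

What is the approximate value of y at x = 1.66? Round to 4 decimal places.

-6.5872

RK4: k1 = f(x_n, y_n); k2 = f(x_n + h/2, y_n + (h/2)·k1); k3 = f(x_n + h/2, y_n + (h/2)·k2); k4 = f(x_n + h, y_n + h·k3); y_{n+1} = y_n + (h/6)·(k1 + 2k2 + 2k3 + k4).
x=1.000000, y=-2.300000:
  k1 = f(1.000000, -2.300000) = -4.793000
  k2 = f(1.165000, -3.090845) = -5.482969
  k3 = f(1.165000, -3.204690) = -5.586568
  k4 = f(1.330000, -4.143567) = -6.411246
  y ← -2.300000 + (0.33/6)·(k1 + 2k2 + 2k3 + k4) = -4.133883
x=1.330000, y=-4.133883:
  k1 = f(1.330000, -4.133883) = -6.402433
  k2 = f(1.495000, -5.190284) = -7.334058
  k3 = f(1.495000, -5.344002) = -7.473942
  k4 = f(1.660000, -6.600283) = -8.587458
  y ← -4.133883 + (0.33/6)·(k1 + 2k2 + 2k3 + k4) = -6.587207
y(1.66) ≈ -6.5872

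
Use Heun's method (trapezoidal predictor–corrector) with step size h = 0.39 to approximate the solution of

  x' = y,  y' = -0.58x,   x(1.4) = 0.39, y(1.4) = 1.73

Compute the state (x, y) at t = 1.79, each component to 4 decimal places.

1.0475, 1.5655

Heun on (x,y): k1 = f(t_n, state_n); k2 = f(t_n + h, state_n + h·k1); state_{n+1} = state_n + (h/2)·(k1 + k2).
1.400000: (0.390000, 1.730000)
  k1 = (1.730000, -0.226200)
  predictor → (1.064700, 1.641782)
  k2 = (1.641782, -0.617526)
  → (1.047497, 1.565473)
(x(1.79), y(1.79)) ≈ (1.0475, 1.5655)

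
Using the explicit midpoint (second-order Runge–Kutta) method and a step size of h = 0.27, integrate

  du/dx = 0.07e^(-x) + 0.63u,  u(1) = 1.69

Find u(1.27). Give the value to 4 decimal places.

Midpoint: k1 = f(x_n, u_n); k2 = f(x_n + h/2, u_n + (h/2)·k1); u_{n+1} = u_n + h·k2.
x=1.000000, u=1.690000:
  k1 = f(1.000000, 1.690000) = 1.090452
  k2 = f(1.135000, 1.837211) = 1.179942
  u ← 1.690000 + 0.27·1.179942 = 2.008584
u(1.27) ≈ 2.0086

2.0086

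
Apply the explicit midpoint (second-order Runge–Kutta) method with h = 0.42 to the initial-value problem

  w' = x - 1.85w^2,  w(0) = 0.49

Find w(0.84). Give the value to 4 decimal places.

Midpoint: k1 = f(x_n, w_n); k2 = f(x_n + h/2, w_n + (h/2)·k1); w_{n+1} = w_n + h·k2.
x=0.000000, w=0.490000:
  k1 = f(0.000000, 0.490000) = -0.444185
  k2 = f(0.210000, 0.396721) = -0.081167
  w ← 0.490000 + 0.42·(-0.081167) = 0.455910
x=0.420000, w=0.455910:
  k1 = f(0.420000, 0.455910) = 0.035471
  k2 = f(0.630000, 0.463359) = 0.232803
  w ← 0.455910 + 0.42·0.232803 = 0.553687
w(0.84) ≈ 0.5537

0.5537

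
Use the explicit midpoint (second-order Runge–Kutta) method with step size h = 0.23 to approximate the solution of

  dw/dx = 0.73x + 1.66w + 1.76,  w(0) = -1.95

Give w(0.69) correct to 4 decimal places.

-3.5520

Midpoint: k1 = f(x_n, w_n); k2 = f(x_n + h/2, w_n + (h/2)·k1); w_{n+1} = w_n + h·k2.
x=0.000000, w=-1.950000:
  k1 = f(0.000000, -1.950000) = -1.477000
  k2 = f(0.115000, -2.119855) = -1.675009
  w ← -1.950000 + 0.23·(-1.675009) = -2.335252
x=0.230000, w=-2.335252:
  k1 = f(0.230000, -2.335252) = -1.948619
  k2 = f(0.345000, -2.559343) = -2.236660
  w ← -2.335252 + 0.23·(-2.236660) = -2.849684
x=0.460000, w=-2.849684:
  k1 = f(0.460000, -2.849684) = -2.634675
  k2 = f(0.575000, -3.152672) = -3.053685
  w ← -2.849684 + 0.23·(-3.053685) = -3.552031
w(0.69) ≈ -3.5520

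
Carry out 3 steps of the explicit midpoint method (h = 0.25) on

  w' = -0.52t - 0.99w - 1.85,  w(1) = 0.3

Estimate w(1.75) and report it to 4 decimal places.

-1.2183

Midpoint: k1 = f(t_n, w_n); k2 = f(t_n + h/2, w_n + (h/2)·k1); w_{n+1} = w_n + h·k2.
t=1.000000, w=0.300000:
  k1 = f(1.000000, 0.300000) = -2.667000
  k2 = f(1.125000, -0.033375) = -2.401959
  w ← 0.300000 + 0.25·(-2.401959) = -0.300490
t=1.250000, w=-0.300490:
  k1 = f(1.250000, -0.300490) = -2.202515
  k2 = f(1.375000, -0.575804) = -1.994954
  w ← -0.300490 + 0.25·(-1.994954) = -0.799228
t=1.500000, w=-0.799228:
  k1 = f(1.500000, -0.799228) = -1.838764
  k2 = f(1.625000, -1.029074) = -1.676217
  w ← -0.799228 + 0.25·(-1.676217) = -1.218282
w(1.75) ≈ -1.2183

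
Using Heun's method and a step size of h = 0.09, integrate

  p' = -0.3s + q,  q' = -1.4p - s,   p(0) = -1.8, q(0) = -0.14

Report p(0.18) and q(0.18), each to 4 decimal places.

-1.7899, 0.2983

Heun on (p,q): k1 = f(s_n, state_n); k2 = f(s_n + h, state_n + h·k1); state_{n+1} = state_n + (h/2)·(k1 + k2).
0.000000: (-1.800000, -0.140000)
  k1 = (-0.140000, 2.520000)
  predictor → (-1.812600, 0.086800)
  k2 = (0.059800, 2.447640)
  → (-1.803609, 0.083544)
0.090000: (-1.803609, 0.083544)
  k1 = (0.056544, 2.435053)
  predictor → (-1.798520, 0.302699)
  k2 = (0.248699, 2.337928)
  → (-1.789873, 0.298328)
(p(0.18), q(0.18)) ≈ (-1.7899, 0.2983)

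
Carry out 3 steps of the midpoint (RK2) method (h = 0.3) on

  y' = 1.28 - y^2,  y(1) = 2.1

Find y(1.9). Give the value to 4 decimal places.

Midpoint: k1 = f(t_n, y_n); k2 = f(t_n + h/2, y_n + (h/2)·k1); y_{n+1} = y_n + h·k2.
t=1.000000, y=2.100000:
  k1 = f(1.000000, 2.100000) = -3.130000
  k2 = f(1.150000, 1.630500) = -1.378530
  y ← 2.100000 + 0.3·(-1.378530) = 1.686441
t=1.300000, y=1.686441:
  k1 = f(1.300000, 1.686441) = -1.564083
  k2 = f(1.450000, 1.451828) = -0.827806
  y ← 1.686441 + 0.3·(-0.827806) = 1.438099
t=1.600000, y=1.438099:
  k1 = f(1.600000, 1.438099) = -0.788129
  k2 = f(1.750000, 1.319880) = -0.462083
  y ← 1.438099 + 0.3·(-0.462083) = 1.299474
y(1.9) ≈ 1.2995

1.2995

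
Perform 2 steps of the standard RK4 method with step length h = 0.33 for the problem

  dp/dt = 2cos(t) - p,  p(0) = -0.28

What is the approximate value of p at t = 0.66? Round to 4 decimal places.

0.7414

RK4: k1 = f(t_n, p_n); k2 = f(t_n + h/2, p_n + (h/2)·k1); k3 = f(t_n + h/2, p_n + (h/2)·k2); k4 = f(t_n + h, p_n + h·k3); p_{n+1} = p_n + (h/6)·(k1 + 2k2 + 2k3 + k4).
t=0.000000, p=-0.280000:
  k1 = f(0.000000, -0.280000) = 2.280000
  k2 = f(0.165000, 0.096200) = 1.876637
  k3 = f(0.165000, 0.029645) = 1.943192
  k4 = f(0.330000, 0.361253) = 1.530831
  p ← -0.280000 + (0.33/6)·(k1 + 2k2 + 2k3 + k4) = 0.349777
t=0.330000, p=0.349777:
  k1 = f(0.330000, 0.349777) = 1.542308
  k2 = f(0.495000, 0.604258) = 1.155680
  k3 = f(0.495000, 0.540464) = 1.219473
  k4 = f(0.660000, 0.752203) = 0.827781
  p ← 0.349777 + (0.33/6)·(k1 + 2k2 + 2k3 + k4) = 0.741399
p(0.66) ≈ 0.7414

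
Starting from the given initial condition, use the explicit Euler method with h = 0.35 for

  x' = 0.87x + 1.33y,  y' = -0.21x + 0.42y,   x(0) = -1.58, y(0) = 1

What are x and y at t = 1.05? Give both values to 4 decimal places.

-1.2192, 1.9061

Euler on (x,y): x_{n+1} = x_n + h·x', y_{n+1} = y_n + h·y'.
0.000000: (-1.580000, 1.000000); f=(-0.044600, 0.751800) → (-1.595610, 1.263130)
0.350000: (-1.595610, 1.263130); f=(0.291782, 0.865593) → (-1.493486, 1.566087)
0.700000: (-1.493486, 1.566087); f=(0.783563, 0.971389) → (-1.219239, 1.906074)
(x(1.05), y(1.05)) ≈ (-1.2192, 1.9061)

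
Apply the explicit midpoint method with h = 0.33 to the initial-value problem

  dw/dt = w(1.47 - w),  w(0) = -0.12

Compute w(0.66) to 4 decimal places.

Midpoint: k1 = f(t_n, w_n); k2 = f(t_n + h/2, w_n + (h/2)·k1); w_{n+1} = w_n + h·k2.
t=0.000000, w=-0.120000:
  k1 = f(0.000000, -0.120000) = -0.190800
  k2 = f(0.165000, -0.151482) = -0.245625
  w ← -0.120000 + 0.33·(-0.245625) = -0.201056
t=0.330000, w=-0.201056:
  k1 = f(0.330000, -0.201056) = -0.335977
  k2 = f(0.495000, -0.256492) = -0.442832
  w ← -0.201056 + 0.33·(-0.442832) = -0.347191
w(0.66) ≈ -0.3472

-0.3472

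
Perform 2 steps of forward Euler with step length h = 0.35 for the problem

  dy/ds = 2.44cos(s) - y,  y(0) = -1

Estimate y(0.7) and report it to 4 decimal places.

Euler: y_{n+1} = y_n + h·f(s_n, y_n).
s=0.000000, y=-1.000000: f=3.440000 → y ← -1.000000 + 0.35·3.440000 = 0.204000
s=0.350000, y=0.204000: f=2.088069 → y ← 0.204000 + 0.35·2.088069 = 0.934824
y(0.7) ≈ 0.9348

0.9348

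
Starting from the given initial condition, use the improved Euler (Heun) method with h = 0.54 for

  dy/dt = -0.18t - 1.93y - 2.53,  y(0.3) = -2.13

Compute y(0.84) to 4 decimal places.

-1.7614

Heun: k1 = f(t_n, y_n); k2 = f(t_n + h, y_n + h·k1); y_{n+1} = y_n + (h/2)·(k1 + k2).
t=0.300000, y=-2.130000:
  k1 = f(0.300000, -2.130000) = 1.526900
  k2 = f(0.840000, -1.305474) = -0.161635
  y ← -2.130000 + (0.54/2)·(1.526900 + (-0.161635)) = -1.761378
y(0.84) ≈ -1.7614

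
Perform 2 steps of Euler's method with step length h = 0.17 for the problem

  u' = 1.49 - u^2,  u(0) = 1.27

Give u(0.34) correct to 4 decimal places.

1.2372

Euler: u_{n+1} = u_n + h·f(s_n, u_n).
s=0.000000, u=1.270000: f=-0.122900 → u ← 1.270000 + 0.17·(-0.122900) = 1.249107
s=0.170000, u=1.249107: f=-0.070268 → u ← 1.249107 + 0.17·(-0.070268) = 1.237161
u(0.34) ≈ 1.2372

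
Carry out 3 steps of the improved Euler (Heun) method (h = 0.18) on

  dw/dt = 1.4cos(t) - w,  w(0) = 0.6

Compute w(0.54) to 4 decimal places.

Heun: k1 = f(t_n, w_n); k2 = f(t_n + h, w_n + h·k1); w_{n+1} = w_n + (h/2)·(k1 + k2).
t=0.000000, w=0.600000:
  k1 = f(0.000000, 0.600000) = 0.800000
  k2 = f(0.180000, 0.744000) = 0.633381
  w ← 0.600000 + (0.18/2)·(0.800000 + 0.633381) = 0.729004
t=0.180000, w=0.729004:
  k1 = f(0.180000, 0.729004) = 0.648377
  k2 = f(0.360000, 0.845712) = 0.464543
  w ← 0.729004 + (0.18/2)·(0.648377 + 0.464543) = 0.829167
t=0.360000, w=0.829167:
  k1 = f(0.360000, 0.829167) = 0.481088
  k2 = f(0.540000, 0.915763) = 0.285029
  w ← 0.829167 + (0.18/2)·(0.481088 + 0.285029) = 0.898118
w(0.54) ≈ 0.8981

0.8981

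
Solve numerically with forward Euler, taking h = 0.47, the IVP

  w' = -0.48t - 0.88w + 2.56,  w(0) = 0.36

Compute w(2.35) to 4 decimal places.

2.0274

Euler: w_{n+1} = w_n + h·f(t_n, w_n).
t=0.000000, w=0.360000: f=2.243200 → w ← 0.360000 + 0.47·2.243200 = 1.414304
t=0.470000, w=1.414304: f=1.089812 → w ← 1.414304 + 0.47·1.089812 = 1.926516
t=0.940000, w=1.926516: f=0.413466 → w ← 1.926516 + 0.47·0.413466 = 2.120845
t=1.410000, w=2.120845: f=0.016856 → w ← 2.120845 + 0.47·0.016856 = 2.128767
t=1.880000, w=2.128767: f=-0.215715 → w ← 2.128767 + 0.47·(-0.215715) = 2.027381
w(2.35) ≈ 2.0274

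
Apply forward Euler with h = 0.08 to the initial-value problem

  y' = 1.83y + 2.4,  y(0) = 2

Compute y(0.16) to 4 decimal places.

Euler: y_{n+1} = y_n + h·f(t_n, y_n).
t=0.000000, y=2.000000: f=6.060000 → y ← 2.000000 + 0.08·6.060000 = 2.484800
t=0.080000, y=2.484800: f=6.947184 → y ← 2.484800 + 0.08·6.947184 = 3.040575
y(0.16) ≈ 3.0406

3.0406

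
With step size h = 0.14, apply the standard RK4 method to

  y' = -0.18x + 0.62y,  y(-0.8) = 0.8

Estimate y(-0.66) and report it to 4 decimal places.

RK4: k1 = f(x_n, y_n); k2 = f(x_n + h/2, y_n + (h/2)·k1); k3 = f(x_n + h/2, y_n + (h/2)·k2); k4 = f(x_n + h, y_n + h·k3); y_{n+1} = y_n + (h/6)·(k1 + 2k2 + 2k3 + k4).
x=-0.800000, y=0.800000:
  k1 = f(-0.800000, 0.800000) = 0.640000
  k2 = f(-0.730000, 0.844800) = 0.655176
  k3 = f(-0.730000, 0.845862) = 0.655835
  k4 = f(-0.660000, 0.891817) = 0.671726
  y ← 0.800000 + (0.14/6)·(k1 + 2k2 + 2k3 + k4) = 0.891787
y(-0.66) ≈ 0.8918

0.8918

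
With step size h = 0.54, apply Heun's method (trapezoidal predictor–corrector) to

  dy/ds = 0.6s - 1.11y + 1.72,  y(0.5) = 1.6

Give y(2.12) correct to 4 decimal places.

2.2607

Heun: k1 = f(s_n, y_n); k2 = f(s_n + h, y_n + h·k1); y_{n+1} = y_n + (h/2)·(k1 + k2).
s=0.500000, y=1.600000:
  k1 = f(0.500000, 1.600000) = 0.244000
  k2 = f(1.040000, 1.731760) = 0.421746
  y ← 1.600000 + (0.54/2)·(0.244000 + 0.421746) = 1.779752
s=1.040000, y=1.779752:
  k1 = f(1.040000, 1.779752) = 0.368476
  k2 = f(1.580000, 1.978728) = 0.471611
  y ← 1.779752 + (0.54/2)·(0.368476 + 0.471611) = 2.006575
s=1.580000, y=2.006575:
  k1 = f(1.580000, 2.006575) = 0.440702
  k2 = f(2.120000, 2.244554) = 0.500545
  y ← 2.006575 + (0.54/2)·(0.440702 + 0.500545) = 2.260712
y(2.12) ≈ 2.2607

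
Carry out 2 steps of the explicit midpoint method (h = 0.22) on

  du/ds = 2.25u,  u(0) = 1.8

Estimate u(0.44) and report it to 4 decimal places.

4.7094

Midpoint: k1 = f(s_n, u_n); k2 = f(s_n + h/2, u_n + (h/2)·k1); u_{n+1} = u_n + h·k2.
s=0.000000, u=1.800000:
  k1 = f(0.000000, 1.800000) = 4.050000
  k2 = f(0.110000, 2.245500) = 5.052375
  u ← 1.800000 + 0.22·5.052375 = 2.911523
s=0.220000, u=2.911523:
  k1 = f(0.220000, 2.911523) = 6.550926
  k2 = f(0.330000, 3.632124) = 8.172280
  u ← 2.911523 + 0.22·8.172280 = 4.709424
u(0.44) ≈ 4.7094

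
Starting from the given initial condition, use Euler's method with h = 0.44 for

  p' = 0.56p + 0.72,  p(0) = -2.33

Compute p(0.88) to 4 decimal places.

Euler: p_{n+1} = p_n + h·f(t_n, p_n).
t=0.000000, p=-2.330000: f=-0.584800 → p ← -2.330000 + 0.44·(-0.584800) = -2.587312
t=0.440000, p=-2.587312: f=-0.728895 → p ← -2.587312 + 0.44·(-0.728895) = -2.908026
p(0.88) ≈ -2.9080

-2.9080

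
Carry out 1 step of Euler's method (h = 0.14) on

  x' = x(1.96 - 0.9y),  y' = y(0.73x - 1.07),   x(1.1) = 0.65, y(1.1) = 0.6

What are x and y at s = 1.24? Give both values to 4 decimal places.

Euler on (x,y): x_{n+1} = x_n + h·x', y_{n+1} = y_n + h·y'.
1.100000: (0.650000, 0.600000); f=(0.923000, -0.357300) → (0.779220, 0.549978)
(x(1.24), y(1.24)) ≈ (0.7792, 0.5500)

0.7792, 0.5500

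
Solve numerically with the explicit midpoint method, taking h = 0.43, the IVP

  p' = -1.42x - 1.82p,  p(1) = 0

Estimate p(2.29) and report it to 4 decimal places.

-1.3075

Midpoint: k1 = f(x_n, p_n); k2 = f(x_n + h/2, p_n + (h/2)·k1); p_{n+1} = p_n + h·k2.
x=1.000000, p=0.000000:
  k1 = f(1.000000, 0.000000) = -1.420000
  k2 = f(1.215000, -0.305300) = -1.169654
  p ← 0.000000 + 0.43·(-1.169654) = -0.502951
x=1.430000, p=-0.502951:
  k1 = f(1.430000, -0.502951) = -1.115229
  k2 = f(1.645000, -0.742725) = -0.984140
  p ← -0.502951 + 0.43·(-0.984140) = -0.926131
x=1.860000, p=-0.926131:
  k1 = f(1.860000, -0.926131) = -0.955641
  k2 = f(2.075000, -1.131594) = -0.886999
  p ← -0.926131 + 0.43·(-0.886999) = -1.307541
p(2.29) ≈ -1.3075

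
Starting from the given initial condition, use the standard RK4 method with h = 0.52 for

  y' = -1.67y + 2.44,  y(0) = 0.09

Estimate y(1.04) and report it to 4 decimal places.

1.2155

RK4: k1 = f(t_n, y_n); k2 = f(t_n + h/2, y_n + (h/2)·k1); k3 = f(t_n + h/2, y_n + (h/2)·k2); k4 = f(t_n + h, y_n + h·k3); y_{n+1} = y_n + (h/6)·(k1 + 2k2 + 2k3 + k4).
t=0.000000, y=0.090000:
  k1 = f(0.000000, 0.090000) = 2.289700
  k2 = f(0.260000, 0.685322) = 1.295512
  k3 = f(0.260000, 0.426833) = 1.727189
  k4 = f(0.520000, 0.988138) = 0.789809
  y ← 0.090000 + (0.52/6)·(k1 + 2k2 + 2k3 + k4) = 0.880826
t=0.520000, y=0.880826:
  k1 = f(0.520000, 0.880826) = 0.969021
  k2 = f(0.780000, 1.132771) = 0.548272
  k3 = f(0.780000, 1.023376) = 0.730961
  k4 = f(1.040000, 1.260926) = 0.334254
  y ← 0.880826 + (0.52/6)·(k1 + 2k2 + 2k3 + k4) = 1.215510
y(1.04) ≈ 1.2155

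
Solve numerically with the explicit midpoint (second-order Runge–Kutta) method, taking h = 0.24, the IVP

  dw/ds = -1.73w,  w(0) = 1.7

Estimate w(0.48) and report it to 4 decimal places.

Midpoint: k1 = f(s_n, w_n); k2 = f(s_n + h/2, w_n + (h/2)·k1); w_{n+1} = w_n + h·k2.
s=0.000000, w=1.700000:
  k1 = f(0.000000, 1.700000) = -2.941000
  k2 = f(0.120000, 1.347080) = -2.330448
  w ← 1.700000 + 0.24·(-2.330448) = 1.140692
s=0.240000, w=1.140692:
  k1 = f(0.240000, 1.140692) = -1.973398
  k2 = f(0.360000, 0.903885) = -1.563720
  w ← 1.140692 + 0.24·(-1.563720) = 0.765399
w(0.48) ≈ 0.7654

0.7654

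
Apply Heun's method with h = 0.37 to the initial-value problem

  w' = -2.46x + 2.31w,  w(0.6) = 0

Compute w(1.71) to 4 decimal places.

Heun: k1 = f(x_n, w_n); k2 = f(x_n + h, w_n + h·k1); w_{n+1} = w_n + (h/2)·(k1 + k2).
x=0.600000, w=0.000000:
  k1 = f(0.600000, 0.000000) = -1.476000
  k2 = f(0.970000, -0.546120) = -3.647737
  w ← 0.000000 + (0.37/2)·(-1.476000 + (-3.647737)) = -0.947891
x=0.970000, w=-0.947891:
  k1 = f(0.970000, -0.947891) = -4.575829
  k2 = f(1.340000, -2.640948) = -9.396990
  w ← -0.947891 + (0.37/2)·(-4.575829 + (-9.396990)) = -3.532863
x=1.340000, w=-3.532863:
  k1 = f(1.340000, -3.532863) = -11.457313
  k2 = f(1.710000, -7.772069) = -22.160079
  w ← -3.532863 + (0.37/2)·(-11.457313 + (-22.160079)) = -9.752081
w(1.71) ≈ -9.7521

-9.7521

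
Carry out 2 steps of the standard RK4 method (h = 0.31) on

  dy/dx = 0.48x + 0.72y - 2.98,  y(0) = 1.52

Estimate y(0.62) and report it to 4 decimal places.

RK4: k1 = f(x_n, y_n); k2 = f(x_n + h/2, y_n + (h/2)·k1); k3 = f(x_n + h/2, y_n + (h/2)·k2); k4 = f(x_n + h, y_n + h·k3); y_{n+1} = y_n + (h/6)·(k1 + 2k2 + 2k3 + k4).
x=0.000000, y=1.520000:
  k1 = f(0.000000, 1.520000) = -1.885600
  k2 = f(0.155000, 1.227732) = -2.021633
  k3 = f(0.155000, 1.206647) = -2.036814
  k4 = f(0.310000, 0.888588) = -2.191417
  y ← 1.520000 + (0.31/6)·(k1 + 2k2 + 2k3 + k4) = 0.889981
x=0.310000, y=0.889981:
  k1 = f(0.310000, 0.889981) = -2.190414
  k2 = f(0.465000, 0.550467) = -2.360464
  k3 = f(0.465000, 0.524109) = -2.379441
  k4 = f(0.620000, 0.152354) = -2.572705
  y ← 0.889981 + (0.31/6)·(k1 + 2k2 + 2k3 + k4) = 0.154097
y(0.62) ≈ 0.1541

0.1541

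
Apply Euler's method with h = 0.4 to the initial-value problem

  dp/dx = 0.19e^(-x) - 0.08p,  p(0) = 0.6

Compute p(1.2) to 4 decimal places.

0.6989

Euler: p_{n+1} = p_n + h·f(x_n, p_n).
x=0.000000, p=0.600000: f=0.142000 → p ← 0.600000 + 0.4·0.142000 = 0.656800
x=0.400000, p=0.656800: f=0.074817 → p ← 0.656800 + 0.4·0.074817 = 0.686727
x=0.800000, p=0.686727: f=0.030434 → p ← 0.686727 + 0.4·0.030434 = 0.698900
p(1.2) ≈ 0.6989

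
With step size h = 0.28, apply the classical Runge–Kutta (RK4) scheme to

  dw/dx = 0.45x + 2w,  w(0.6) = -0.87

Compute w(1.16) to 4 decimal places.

-2.2803

RK4: k1 = f(x_n, w_n); k2 = f(x_n + h/2, w_n + (h/2)·k1); k3 = f(x_n + h/2, w_n + (h/2)·k2); k4 = f(x_n + h, w_n + h·k3); w_{n+1} = w_n + (h/6)·(k1 + 2k2 + 2k3 + k4).
x=0.600000, w=-0.870000:
  k1 = f(0.600000, -0.870000) = -1.470000
  k2 = f(0.740000, -1.075800) = -1.818600
  k3 = f(0.740000, -1.124604) = -1.916208
  k4 = f(0.880000, -1.406538) = -2.417076
  w ← -0.870000 + (0.28/6)·(k1 + 2k2 + 2k3 + k4) = -1.399979
x=0.880000, w=-1.399979:
  k1 = f(0.880000, -1.399979) = -2.403958
  k2 = f(1.020000, -1.736533) = -3.014066
  k3 = f(1.020000, -1.821948) = -3.184896
  k4 = f(1.160000, -2.291750) = -4.061500
  w ← -1.399979 + (0.28/6)·(k1 + 2k2 + 2k3 + k4) = -2.280270
w(1.16) ≈ -2.2803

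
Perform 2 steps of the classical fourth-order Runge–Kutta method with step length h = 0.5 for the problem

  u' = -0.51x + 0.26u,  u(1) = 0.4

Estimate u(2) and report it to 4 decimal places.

-0.3423

RK4: k1 = f(x_n, u_n); k2 = f(x_n + h/2, u_n + (h/2)·k1); k3 = f(x_n + h/2, u_n + (h/2)·k2); k4 = f(x_n + h, u_n + h·k3); u_{n+1} = u_n + (h/6)·(k1 + 2k2 + 2k3 + k4).
x=1.000000, u=0.400000:
  k1 = f(1.000000, 0.400000) = -0.406000
  k2 = f(1.250000, 0.298500) = -0.559890
  k3 = f(1.250000, 0.260028) = -0.569893
  k4 = f(1.500000, 0.115054) = -0.735086
  u ← 0.400000 + (0.5/6)·(k1 + 2k2 + 2k3 + k4) = 0.116612
x=1.500000, u=0.116612:
  k1 = f(1.500000, 0.116612) = -0.734681
  k2 = f(1.750000, -0.067058) = -0.909935
  k3 = f(1.750000, -0.110871) = -0.921327
  k4 = f(2.000000, -0.344051) = -1.109453
  u ← 0.116612 + (0.5/6)·(k1 + 2k2 + 2k3 + k4) = -0.342276
u(2) ≈ -0.3423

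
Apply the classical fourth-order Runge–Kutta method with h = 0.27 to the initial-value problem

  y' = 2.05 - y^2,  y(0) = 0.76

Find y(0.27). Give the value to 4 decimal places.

RK4: k1 = f(t_n, y_n); k2 = f(t_n + h/2, y_n + (h/2)·k1); k3 = f(t_n + h/2, y_n + (h/2)·k2); k4 = f(t_n + h, y_n + h·k3); y_{n+1} = y_n + (h/6)·(k1 + 2k2 + 2k3 + k4).
t=0.000000, y=0.760000:
  k1 = f(0.000000, 0.760000) = 1.472400
  k2 = f(0.135000, 0.958774) = 1.130752
  k3 = f(0.135000, 0.912652) = 1.217067
  k4 = f(0.270000, 1.088608) = 0.864932
  y ← 0.760000 + (0.27/6)·(k1 + 2k2 + 2k3 + k4) = 1.076484
y(0.27) ≈ 1.0765

1.0765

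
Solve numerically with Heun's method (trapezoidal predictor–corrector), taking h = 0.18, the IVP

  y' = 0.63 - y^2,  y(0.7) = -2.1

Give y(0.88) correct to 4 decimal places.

Heun: k1 = f(s_n, y_n); k2 = f(s_n + h, y_n + h·k1); y_{n+1} = y_n + (h/2)·(k1 + k2).
s=0.700000, y=-2.100000:
  k1 = f(0.700000, -2.100000) = -3.780000
  k2 = f(0.880000, -2.780400) = -7.100624
  y ← -2.100000 + (0.18/2)·(-3.780000 + (-7.100624)) = -3.079256
y(0.88) ≈ -3.0793

-3.0793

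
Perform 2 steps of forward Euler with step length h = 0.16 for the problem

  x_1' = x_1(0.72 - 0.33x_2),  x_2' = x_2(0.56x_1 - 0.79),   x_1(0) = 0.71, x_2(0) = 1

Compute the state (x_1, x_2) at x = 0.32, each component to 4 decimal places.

0.8039, 0.8821

Euler on (x_1,x_2): x_1_{n+1} = x_1_n + h·x_1', x_2_{n+1} = x_2_n + h·x_2'.
0.000000: (0.710000, 1.000000); f=(0.276900, -0.392400) → (0.754304, 0.937216)
0.160000: (0.754304, 0.937216); f=(0.309807, -0.344511) → (0.803873, 0.882094)
(x_1(0.32), x_2(0.32)) ≈ (0.8039, 0.8821)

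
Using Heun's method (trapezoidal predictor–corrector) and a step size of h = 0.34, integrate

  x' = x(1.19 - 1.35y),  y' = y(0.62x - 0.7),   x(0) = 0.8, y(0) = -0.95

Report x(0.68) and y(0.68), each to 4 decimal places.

Heun on (x,y): k1 = f(s_n, state_n); k2 = f(s_n + h, state_n + h·k1); state_{n+1} = state_n + (h/2)·(k1 + k2).
0.000000: (0.800000, -0.950000)
  k1 = (1.978000, 0.193800)
  predictor → (1.472520, -0.884108)
  k2 = (3.509819, -0.188282)
  → (1.732929, -0.949062)
0.340000: (1.732929, -0.949062)
  k1 = (4.282473, -0.355344)
  predictor → (3.188970, -1.069879)
  k2 = (8.400820, -1.366408)
  → (3.889089, -1.241760)
(x(0.68), y(0.68)) ≈ (3.8891, -1.2418)

3.8891, -1.2418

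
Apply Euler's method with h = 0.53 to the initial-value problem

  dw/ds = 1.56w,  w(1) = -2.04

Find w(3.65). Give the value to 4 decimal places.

Euler: w_{n+1} = w_n + h·f(s_n, w_n).
s=1.000000, w=-2.040000: f=-3.182400 → w ← -2.040000 + 0.53·(-3.182400) = -3.726672
s=1.530000, w=-3.726672: f=-5.813608 → w ← -3.726672 + 0.53·(-5.813608) = -6.807884
s=2.060000, w=-6.807884: f=-10.620300 → w ← -6.807884 + 0.53·(-10.620300) = -12.436643
s=2.590000, w=-12.436643: f=-19.401163 → w ← -12.436643 + 0.53·(-19.401163) = -22.719260
s=3.120000, w=-22.719260: f=-35.442045 → w ← -22.719260 + 0.53·(-35.442045) = -41.503544
w(3.65) ≈ -41.5035

-41.5035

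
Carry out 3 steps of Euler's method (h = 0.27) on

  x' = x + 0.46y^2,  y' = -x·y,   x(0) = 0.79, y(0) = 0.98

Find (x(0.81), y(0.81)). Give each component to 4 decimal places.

Euler on (x,y): x_{n+1} = x_n + h·x', y_{n+1} = y_n + h·y'.
0.000000: (0.790000, 0.980000); f=(1.231784, -0.774200) → (1.122582, 0.770966)
0.270000: (1.122582, 0.770966); f=(1.396000, -0.865472) → (1.499502, 0.537288)
0.540000: (1.499502, 0.537288); f=(1.632294, -0.805665) → (1.940221, 0.319759)
(x(0.81), y(0.81)) ≈ (1.9402, 0.3198)

1.9402, 0.3198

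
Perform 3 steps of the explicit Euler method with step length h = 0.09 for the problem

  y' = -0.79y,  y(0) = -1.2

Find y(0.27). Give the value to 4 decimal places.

Euler: y_{n+1} = y_n + h·f(t_n, y_n).
t=0.000000, y=-1.200000: f=0.948000 → y ← -1.200000 + 0.09·0.948000 = -1.114680
t=0.090000, y=-1.114680: f=0.880597 → y ← -1.114680 + 0.09·0.880597 = -1.035426
t=0.180000, y=-1.035426: f=0.817987 → y ← -1.035426 + 0.09·0.817987 = -0.961807
y(0.27) ≈ -0.9618

-0.9618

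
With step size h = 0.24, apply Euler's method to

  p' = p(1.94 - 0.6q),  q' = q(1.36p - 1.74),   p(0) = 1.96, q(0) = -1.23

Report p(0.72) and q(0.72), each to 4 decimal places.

9.8522, -5.7702

Euler on (p,q): p_{n+1} = p_n + h·p', q_{n+1} = q_n + h·q'.
0.000000: (1.960000, -1.230000); f=(5.248880, -1.138488) → (3.219731, -1.503237)
0.240000: (3.219731, -1.503237); f=(9.150290, -3.966794) → (5.415801, -2.455268)
0.480000: (5.415801, -2.455268); f=(18.484998, -13.812082) → (9.852200, -5.770167)
(p(0.72), q(0.72)) ≈ (9.8522, -5.7702)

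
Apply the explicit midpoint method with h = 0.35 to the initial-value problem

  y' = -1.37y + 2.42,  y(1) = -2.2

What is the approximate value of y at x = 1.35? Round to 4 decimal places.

-0.7541

Midpoint: k1 = f(x_n, y_n); k2 = f(x_n + h/2, y_n + (h/2)·k1); y_{n+1} = y_n + h·k2.
x=1.000000, y=-2.200000:
  k1 = f(1.000000, -2.200000) = 5.434000
  k2 = f(1.175000, -1.249050) = 4.131198
  y ← -2.200000 + 0.35·4.131198 = -0.754081
y(1.35) ≈ -0.7541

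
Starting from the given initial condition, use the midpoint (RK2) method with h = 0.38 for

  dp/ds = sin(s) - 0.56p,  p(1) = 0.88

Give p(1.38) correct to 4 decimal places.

1.0314

Midpoint: k1 = f(s_n, p_n); k2 = f(s_n + h/2, p_n + (h/2)·k1); p_{n+1} = p_n + h·k2.
s=1.000000, p=0.880000:
  k1 = f(1.000000, 0.880000) = 0.348671
  k2 = f(1.190000, 0.946247) = 0.398470
  p ← 0.880000 + 0.38·0.398470 = 1.031419
p(1.38) ≈ 1.0314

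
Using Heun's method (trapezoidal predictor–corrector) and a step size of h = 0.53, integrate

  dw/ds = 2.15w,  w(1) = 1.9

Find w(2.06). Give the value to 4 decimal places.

Heun: k1 = f(s_n, w_n); k2 = f(s_n + h, w_n + h·k1); w_{n+1} = w_n + (h/2)·(k1 + k2).
s=1.000000, w=1.900000:
  k1 = f(1.000000, 1.900000) = 4.085000
  k2 = f(1.530000, 4.065050) = 8.739857
  w ← 1.900000 + (0.53/2)·(4.085000 + 8.739857) = 5.298587
s=1.530000, w=5.298587:
  k1 = f(1.530000, 5.298587) = 11.391963
  k2 = f(2.060000, 11.336327) = 24.373104
  w ← 5.298587 + (0.53/2)·(11.391963 + 24.373104) = 14.776330
w(2.06) ≈ 14.7763

14.7763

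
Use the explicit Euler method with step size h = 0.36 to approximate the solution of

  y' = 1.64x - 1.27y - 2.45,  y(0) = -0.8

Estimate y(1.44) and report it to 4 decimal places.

-0.9001

Euler: y_{n+1} = y_n + h·f(x_n, y_n).
x=0.000000, y=-0.800000: f=-1.434000 → y ← -0.800000 + 0.36·(-1.434000) = -1.316240
x=0.360000, y=-1.316240: f=-0.187975 → y ← -1.316240 + 0.36·(-0.187975) = -1.383911
x=0.720000, y=-1.383911: f=0.488367 → y ← -1.383911 + 0.36·0.488367 = -1.208099
x=1.080000, y=-1.208099: f=0.855486 → y ← -1.208099 + 0.36·0.855486 = -0.900124
y(1.44) ≈ -0.9001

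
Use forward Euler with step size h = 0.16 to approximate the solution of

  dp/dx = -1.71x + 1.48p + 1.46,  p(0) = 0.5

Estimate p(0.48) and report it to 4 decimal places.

1.6841

Euler: p_{n+1} = p_n + h·f(x_n, p_n).
x=0.000000, p=0.500000: f=2.200000 → p ← 0.500000 + 0.16·2.200000 = 0.852000
x=0.160000, p=0.852000: f=2.447360 → p ← 0.852000 + 0.16·2.447360 = 1.243578
x=0.320000, p=1.243578: f=2.753295 → p ← 1.243578 + 0.16·2.753295 = 1.684105
p(0.48) ≈ 1.6841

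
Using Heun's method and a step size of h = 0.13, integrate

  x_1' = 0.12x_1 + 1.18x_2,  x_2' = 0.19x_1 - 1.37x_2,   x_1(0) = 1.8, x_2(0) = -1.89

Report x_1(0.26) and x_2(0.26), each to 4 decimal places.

Heun on (x_1,x_2): k1 = f(t_n, state_n); k2 = f(t_n + h, state_n + h·k1); state_{n+1} = state_n + (h/2)·(k1 + k2).
0.000000: (1.800000, -1.890000)
  k1 = (-2.014200, 2.931300)
  predictor → (1.538154, -1.508931)
  k2 = (-1.595960, 2.359485)
  → (1.565340, -1.546099)
0.130000: (1.565340, -1.546099)
  k1 = (-1.636556, 2.415570)
  predictor → (1.352587, -1.232075)
  k2 = (-1.291538, 1.944934)
  → (1.375013, -1.262666)
(x_1(0.26), x_2(0.26)) ≈ (1.3750, -1.2627)

1.3750, -1.2627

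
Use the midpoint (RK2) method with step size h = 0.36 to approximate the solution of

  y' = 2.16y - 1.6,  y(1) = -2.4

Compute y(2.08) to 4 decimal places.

Midpoint: k1 = f(s_n, y_n); k2 = f(s_n + h/2, y_n + (h/2)·k1); y_{n+1} = y_n + h·k2.
s=1.000000, y=-2.400000:
  k1 = f(1.000000, -2.400000) = -6.784000
  k2 = f(1.180000, -3.621120) = -9.421619
  y ← -2.400000 + 0.36·(-9.421619) = -5.791783
s=1.360000, y=-5.791783:
  k1 = f(1.360000, -5.791783) = -14.110251
  k2 = f(1.540000, -8.331628) = -19.596317
  y ← -5.791783 + 0.36·(-19.596317) = -12.846457
s=1.720000, y=-12.846457:
  k1 = f(1.720000, -12.846457) = -29.348347
  k2 = f(1.900000, -18.129159) = -40.758984
  y ← -12.846457 + 0.36·(-40.758984) = -27.519691
y(2.08) ≈ -27.5197

-27.5197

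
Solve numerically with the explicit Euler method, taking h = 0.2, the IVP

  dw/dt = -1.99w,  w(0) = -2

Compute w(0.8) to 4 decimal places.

Euler: w_{n+1} = w_n + h·f(t_n, w_n).
t=0.000000, w=-2.000000: f=3.980000 → w ← -2.000000 + 0.2·3.980000 = -1.204000
t=0.200000, w=-1.204000: f=2.395960 → w ← -1.204000 + 0.2·2.395960 = -0.724808
t=0.400000, w=-0.724808: f=1.442368 → w ← -0.724808 + 0.2·1.442368 = -0.436334
t=0.600000, w=-0.436334: f=0.868305 → w ← -0.436334 + 0.2·0.868305 = -0.262673
w(0.8) ≈ -0.2627

-0.2627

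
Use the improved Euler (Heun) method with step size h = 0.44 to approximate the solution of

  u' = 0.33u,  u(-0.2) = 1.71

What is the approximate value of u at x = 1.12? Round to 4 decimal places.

Heun: k1 = f(x_n, u_n); k2 = f(x_n + h, u_n + h·k1); u_{n+1} = u_n + (h/2)·(k1 + k2).
x=-0.200000, u=1.710000:
  k1 = f(-0.200000, 1.710000) = 0.564300
  k2 = f(0.240000, 1.958292) = 0.646236
  u ← 1.710000 + (0.44/2)·(0.564300 + 0.646236) = 1.976318
x=0.240000, u=1.976318:
  k1 = f(0.240000, 1.976318) = 0.652185
  k2 = f(0.680000, 2.263279) = 0.746882
  u ← 1.976318 + (0.44/2)·(0.652185 + 0.746882) = 2.284113
x=0.680000, u=2.284113:
  k1 = f(0.680000, 2.284113) = 0.753757
  k2 = f(1.120000, 2.615766) = 0.863203
  u ← 2.284113 + (0.44/2)·(0.753757 + 0.863203) = 2.639844
u(1.12) ≈ 2.6398

2.6398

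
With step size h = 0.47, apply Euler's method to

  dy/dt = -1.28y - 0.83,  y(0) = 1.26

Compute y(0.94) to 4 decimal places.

-0.3455

Euler: y_{n+1} = y_n + h·f(t_n, y_n).
t=0.000000, y=1.260000: f=-2.442800 → y ← 1.260000 + 0.47·(-2.442800) = 0.111884
t=0.470000, y=0.111884: f=-0.973212 → y ← 0.111884 + 0.47·(-0.973212) = -0.345525
y(0.94) ≈ -0.3455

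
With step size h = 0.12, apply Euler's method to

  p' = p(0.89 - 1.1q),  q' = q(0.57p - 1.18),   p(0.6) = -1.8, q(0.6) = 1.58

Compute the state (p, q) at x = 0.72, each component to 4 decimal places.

-1.6168, 1.1617

Euler on (p,q): p_{n+1} = p_n + h·p', q_{n+1} = q_n + h·q'.
0.600000: (-1.800000, 1.580000); f=(1.526400, -3.485480) → (-1.616832, 1.161742)
(p(0.72), q(0.72)) ≈ (-1.6168, 1.1617)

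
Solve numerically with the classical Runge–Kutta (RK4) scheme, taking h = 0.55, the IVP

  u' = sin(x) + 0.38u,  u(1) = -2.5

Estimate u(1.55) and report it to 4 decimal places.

RK4: k1 = f(x_n, u_n); k2 = f(x_n + h/2, u_n + (h/2)·k1); k3 = f(x_n + h/2, u_n + (h/2)·k2); k4 = f(x_n + h, u_n + h·k3); u_{n+1} = u_n + (h/6)·(k1 + 2k2 + 2k3 + k4).
x=1.000000, u=-2.500000:
  k1 = f(1.000000, -2.500000) = -0.108529
  k2 = f(1.275000, -2.529845) = -0.004771
  k3 = f(1.275000, -2.501312) = 0.006072
  k4 = f(1.550000, -2.496661) = 0.051053
  u ← -2.500000 + (0.55/6)·(k1 + 2k2 + 2k3 + k4) = -2.505030
u(1.55) ≈ -2.5050

-2.5050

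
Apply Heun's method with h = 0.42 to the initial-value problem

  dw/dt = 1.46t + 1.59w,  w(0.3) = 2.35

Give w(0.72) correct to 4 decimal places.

4.8175

Heun: k1 = f(t_n, w_n); k2 = f(t_n + h, w_n + h·k1); w_{n+1} = w_n + (h/2)·(k1 + k2).
t=0.300000, w=2.350000:
  k1 = f(0.300000, 2.350000) = 4.174500
  k2 = f(0.720000, 4.103290) = 7.575431
  w ← 2.350000 + (0.42/2)·(4.174500 + 7.575431) = 4.817486
w(0.72) ≈ 4.8175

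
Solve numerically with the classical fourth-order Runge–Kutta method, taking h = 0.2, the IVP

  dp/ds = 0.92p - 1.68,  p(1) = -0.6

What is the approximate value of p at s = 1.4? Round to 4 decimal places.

-1.6792

RK4: k1 = f(s_n, p_n); k2 = f(s_n + h/2, p_n + (h/2)·k1); k3 = f(s_n + h/2, p_n + (h/2)·k2); k4 = f(s_n + h, p_n + h·k3); p_{n+1} = p_n + (h/6)·(k1 + 2k2 + 2k3 + k4).
s=1.000000, p=-0.600000:
  k1 = f(1.000000, -0.600000) = -2.232000
  k2 = f(1.100000, -0.823200) = -2.437344
  k3 = f(1.100000, -0.843734) = -2.456236
  k4 = f(1.200000, -1.091247) = -2.683947
  p ← -0.600000 + (0.2/6)·(k1 + 2k2 + 2k3 + k4) = -1.090104
s=1.200000, p=-1.090104:
  k1 = f(1.200000, -1.090104) = -2.682895
  k2 = f(1.300000, -1.358393) = -2.929722
  k3 = f(1.300000, -1.383076) = -2.952430
  k4 = f(1.400000, -1.680589) = -3.226142
  p ← -1.090104 + (0.2/6)·(k1 + 2k2 + 2k3 + k4) = -1.679215
p(1.4) ≈ -1.6792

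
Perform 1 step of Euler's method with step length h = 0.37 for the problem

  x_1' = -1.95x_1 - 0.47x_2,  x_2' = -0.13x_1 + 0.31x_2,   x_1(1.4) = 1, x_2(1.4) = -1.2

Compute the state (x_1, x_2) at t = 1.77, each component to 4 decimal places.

0.4872, -1.3857

Euler on (x_1,x_2): x_1_{n+1} = x_1_n + h·x_1', x_2_{n+1} = x_2_n + h·x_2'.
1.400000: (1.000000, -1.200000); f=(-1.386000, -0.502000) → (0.487180, -1.385740)
(x_1(1.77), x_2(1.77)) ≈ (0.4872, -1.3857)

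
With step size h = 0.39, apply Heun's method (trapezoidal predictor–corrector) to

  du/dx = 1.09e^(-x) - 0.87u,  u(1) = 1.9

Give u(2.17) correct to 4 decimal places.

Heun: k1 = f(x_n, u_n); k2 = f(x_n + h, u_n + h·k1); u_{n+1} = u_n + (h/2)·(k1 + k2).
x=1.000000, u=1.900000:
  k1 = f(1.000000, 1.900000) = -1.252011
  k2 = f(1.390000, 1.411716) = -0.956700
  u ← 1.900000 + (0.39/2)·(-1.252011 + (-0.956700)) = 1.469301
x=1.390000, u=1.469301:
  k1 = f(1.390000, 1.469301) = -1.006800
  k2 = f(1.780000, 1.076649) = -0.752869
  u ← 1.469301 + (0.39/2)·(-1.006800 + (-0.752869)) = 1.126166
x=1.780000, u=1.126166:
  k1 = f(1.780000, 1.126166) = -0.795949
  k2 = f(2.170000, 0.815746) = -0.585245
  u ← 1.126166 + (0.39/2)·(-0.795949 + (-0.585245)) = 0.856833
u(2.17) ≈ 0.8568

0.8568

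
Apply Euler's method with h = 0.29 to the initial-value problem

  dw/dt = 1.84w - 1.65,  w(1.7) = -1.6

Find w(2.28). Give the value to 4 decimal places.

Euler: w_{n+1} = w_n + h·f(t_n, w_n).
t=1.700000, w=-1.600000: f=-4.594000 → w ← -1.600000 + 0.29·(-4.594000) = -2.932260
t=1.990000, w=-2.932260: f=-7.045358 → w ← -2.932260 + 0.29·(-7.045358) = -4.975414
w(2.28) ≈ -4.9754

-4.9754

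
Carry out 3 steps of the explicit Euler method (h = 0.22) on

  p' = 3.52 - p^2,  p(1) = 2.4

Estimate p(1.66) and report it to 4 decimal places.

Euler: p_{n+1} = p_n + h·f(t_n, p_n).
t=1.000000, p=2.400000: f=-2.240000 → p ← 2.400000 + 0.22·(-2.240000) = 1.907200
t=1.220000, p=1.907200: f=-0.117412 → p ← 1.907200 + 0.22·(-0.117412) = 1.881369
t=1.440000, p=1.881369: f=-0.019551 → p ← 1.881369 + 0.22·(-0.019551) = 1.877068
p(1.66) ≈ 1.8771

1.8771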